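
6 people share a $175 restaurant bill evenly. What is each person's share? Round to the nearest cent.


Total bill: $175
Number of people: 6
Each pays: $175 / 6 = $29.1666... ≈ $29.17

$29.17


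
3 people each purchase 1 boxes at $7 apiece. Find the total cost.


Cost per person:
1 x $7 = $7
Group total:
3 x $7 = $21

$21


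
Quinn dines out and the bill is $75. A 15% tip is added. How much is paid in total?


Calculate the tip:
15% of $75 = $11.25
Add tip to meal cost:
$75 + $11.25 = $86.25

$86.25


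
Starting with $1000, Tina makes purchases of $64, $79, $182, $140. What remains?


Add up expenses:
$64 + $79 + $182 + $140 = $465
Subtract from budget:
$1000 - $465 = $535

$535


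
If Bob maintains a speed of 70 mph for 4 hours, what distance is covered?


Use the formula: distance = speed x time
Speed = 70 mph, Time = 4 hours
70 x 4 = 280 miles

280 miles


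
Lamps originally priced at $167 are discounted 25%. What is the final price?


Calculate the discount amount:
25% of $167 = $41.75
Subtract from original:
$167 - $41.75 = $125.25

$125.25


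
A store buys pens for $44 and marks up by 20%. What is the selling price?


Calculate the markup amount:
20% of $44 = $8.80
Add to cost:
$44 + $8.80 = $52.80

$52.80


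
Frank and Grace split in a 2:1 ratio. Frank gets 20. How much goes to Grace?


Find the multiplier:
20 / 2 = 10
Apply to Grace's share:
1 x 10 = 10

10


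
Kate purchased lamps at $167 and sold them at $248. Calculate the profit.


Selling price = $248
Cost price = $167
Profit = selling price - cost price:
Profit = $248 - $167 = $81

$81


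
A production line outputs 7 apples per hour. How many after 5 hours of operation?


Production rate: 7 apples per hour
Time: 5 hours
Total: 7 x 5 = 35 apples

35 apples


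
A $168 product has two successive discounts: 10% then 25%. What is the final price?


First discount:
10% of $168 = $16.80
Price after first discount:
$168 - $16.80 = $151.20
Second discount:
25% of $151.20 = $37.80
Final price:
$151.20 - $37.80 = $113.40

$113.40


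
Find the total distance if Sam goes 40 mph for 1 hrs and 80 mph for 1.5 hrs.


Leg 1 distance:
40 x 1 = 40 miles
Leg 2 distance:
80 x 1.5 = 120 miles
Total distance:
40 + 120 = 160 miles

160 miles


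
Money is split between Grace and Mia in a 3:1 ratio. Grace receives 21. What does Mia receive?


Find the multiplier:
21 / 3 = 7
Apply to Mia's share:
1 x 7 = 7

7


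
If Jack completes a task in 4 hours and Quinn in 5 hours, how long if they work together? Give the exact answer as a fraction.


Jack's rate: 1/4 of the job per hour
Quinn's rate: 1/5 of the job per hour
Combined rate: 1/4 + 1/5 = 9/20 per hour
Time = 1 / (9/20) = 20/9 hours (≈ 2.22 hours)

20/9 hours


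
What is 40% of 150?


Convert percentage to decimal:
40% = 0.4
Multiply:
150 x 0.4 = 60

60


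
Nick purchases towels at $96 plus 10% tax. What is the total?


Calculate the tax:
10% of $96 = $9.60
Add tax to price:
$96 + $9.60 = $105.60

$105.60


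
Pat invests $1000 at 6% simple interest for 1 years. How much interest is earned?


Use the formula I = P x R x T / 100
P x R x T = 1000 x 6 x 1 = 6000
I = 6000 / 100 = $60

$60


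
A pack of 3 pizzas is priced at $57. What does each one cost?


Total cost: $57
Number of items: 3
Unit price: $57 / 3 = $19

$19


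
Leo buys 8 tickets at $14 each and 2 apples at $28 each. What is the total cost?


Cost of tickets:
8 x $14 = $112
Cost of apples:
2 x $28 = $56
Add both:
$112 + $56 = $168

$168


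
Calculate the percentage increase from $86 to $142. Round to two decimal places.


Find the absolute change:
|142 - 86| = 56
Divide by original and multiply by 100:
56 / 86 x 100 = 65.1162...% ≈ 65.12%

65.12%


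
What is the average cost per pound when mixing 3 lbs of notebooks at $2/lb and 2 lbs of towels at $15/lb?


Cost of notebooks:
3 x $2 = $6
Cost of towels:
2 x $15 = $30
Total cost: $6 + $30 = $36
Total weight: 5 lbs
Average: $36 / 5 = $7.20/lb

$7.20/lb


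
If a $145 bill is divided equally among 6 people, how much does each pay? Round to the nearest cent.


Total bill: $145
Number of people: 6
Each pays: $145 / 6 = $24.1666... ≈ $24.17

$24.17


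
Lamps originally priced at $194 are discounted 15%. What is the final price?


Calculate the discount amount:
15% of $194 = $29.10
Subtract from original:
$194 - $29.10 = $164.90

$164.90


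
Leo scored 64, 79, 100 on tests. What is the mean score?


Add the scores:
64 + 79 + 100 = 243
Divide by the number of tests:
243 / 3 = 81

81


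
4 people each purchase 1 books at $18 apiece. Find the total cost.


Cost per person:
1 x $18 = $18
Group total:
4 x $18 = $72

$72


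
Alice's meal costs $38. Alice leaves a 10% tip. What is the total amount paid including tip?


Calculate the tip:
10% of $38 = $3.80
Add tip to meal cost:
$38 + $3.80 = $41.80

$41.80


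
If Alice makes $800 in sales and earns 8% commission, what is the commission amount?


Convert rate to decimal:
8% = 0.08
Multiply by sales:
$800 x 0.08 = $64

$64


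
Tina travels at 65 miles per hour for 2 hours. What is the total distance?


Use the formula: distance = speed x time
Speed = 65 mph, Time = 2 hours
65 x 2 = 130 miles

130 miles


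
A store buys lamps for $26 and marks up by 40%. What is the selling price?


Calculate the markup amount:
40% of $26 = $10.40
Add to cost:
$26 + $10.40 = $36.40

$36.40


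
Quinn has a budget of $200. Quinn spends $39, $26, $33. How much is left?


Add up expenses:
$39 + $26 + $33 = $98
Subtract from budget:
$200 - $98 = $102

$102


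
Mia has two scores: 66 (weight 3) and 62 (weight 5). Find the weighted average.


Weighted sum:
3 x 66 + 5 x 62 = 508
Total weight:
3 + 5 = 8
Weighted average:
508 / 8 = 63.5

63.5


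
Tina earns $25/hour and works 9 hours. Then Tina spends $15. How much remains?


Calculate earnings:
9 x $25 = $225
Subtract spending:
$225 - $15 = $210

$210


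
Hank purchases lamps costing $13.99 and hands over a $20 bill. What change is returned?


Start with the amount paid:
$20
Subtract the price:
$20 - $13.99 = $6.01

$6.01


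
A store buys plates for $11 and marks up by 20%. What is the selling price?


Calculate the markup amount:
20% of $11 = $2.20
Add to cost:
$11 + $2.20 = $13.20

$13.20


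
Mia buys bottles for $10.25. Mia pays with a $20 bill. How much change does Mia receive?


Start with the amount paid:
$20
Subtract the price:
$20 - $10.25 = $9.75

$9.75


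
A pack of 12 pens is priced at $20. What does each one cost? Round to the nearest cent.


Total cost: $20
Number of items: 12
Unit price: $20 / 12 = $1.6666... ≈ $1.67

$1.67


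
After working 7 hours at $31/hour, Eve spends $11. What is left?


Calculate earnings:
7 x $31 = $217
Subtract spending:
$217 - $11 = $206

$206


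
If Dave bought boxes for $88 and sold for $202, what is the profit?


Selling price = $202
Cost price = $88
Profit = selling price - cost price:
Profit = $202 - $88 = $114

$114


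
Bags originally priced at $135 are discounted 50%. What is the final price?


Calculate the discount amount:
50% of $135 = $67.50
Subtract from original:
$135 - $67.50 = $67.50

$67.50


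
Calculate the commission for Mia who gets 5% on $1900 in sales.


Convert rate to decimal:
5% = 0.05
Multiply by sales:
$1900 x 0.05 = $95

$95


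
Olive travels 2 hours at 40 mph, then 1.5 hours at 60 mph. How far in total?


Leg 1 distance:
40 x 2 = 80 miles
Leg 2 distance:
60 x 1.5 = 90 miles
Total distance:
80 + 90 = 170 miles

170 miles


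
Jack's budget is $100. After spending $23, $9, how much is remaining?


Add up expenses:
$23 + $9 = $32
Subtract from budget:
$100 - $32 = $68

$68


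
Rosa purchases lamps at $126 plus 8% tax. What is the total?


Calculate the tax:
8% of $126 = $10.08
Add tax to price:
$126 + $10.08 = $136.08

$136.08


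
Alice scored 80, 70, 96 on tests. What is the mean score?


Add the scores:
80 + 70 + 96 = 246
Divide by the number of tests:
246 / 3 = 82

82


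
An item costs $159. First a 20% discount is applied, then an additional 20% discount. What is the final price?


First discount:
20% of $159 = $31.80
Price after first discount:
$159 - $31.80 = $127.20
Second discount:
20% of $127.20 = $25.44
Final price:
$127.20 - $25.44 = $101.76

$101.76


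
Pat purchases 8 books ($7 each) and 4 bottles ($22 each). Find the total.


Cost of books:
8 x $7 = $56
Cost of bottles:
4 x $22 = $88
Add both:
$56 + $88 = $144

$144


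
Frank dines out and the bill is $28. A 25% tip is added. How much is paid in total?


Calculate the tip:
25% of $28 = $7
Add tip to meal cost:
$28 + $7 = $35

$35


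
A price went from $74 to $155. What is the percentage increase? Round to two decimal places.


Find the absolute change:
|155 - 74| = 81
Divide by original and multiply by 100:
81 / 74 x 100 = 109.4594...% ≈ 109.46%

109.46%


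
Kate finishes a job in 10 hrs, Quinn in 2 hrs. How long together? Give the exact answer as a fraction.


Kate's rate: 1/10 of the job per hour
Quinn's rate: 1/2 of the job per hour
Combined rate: 1/10 + 1/2 = 3/5 per hour
Time = 1 / (3/5) = 5/3 hours (≈ 1.67 hours)

5/3 hours


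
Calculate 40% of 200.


Convert percentage to decimal:
40% = 0.4
Multiply:
200 x 0.4 = 80

80


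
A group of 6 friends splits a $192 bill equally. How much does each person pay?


Total bill: $192
Number of people: 6
Each pays: $192 / 6 = $32

$32


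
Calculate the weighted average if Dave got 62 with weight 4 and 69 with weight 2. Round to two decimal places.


Weighted sum:
4 x 62 + 2 x 69 = 386
Total weight:
4 + 2 = 6
Weighted average:
386 / 6 = 64.3333... ≈ 64.33

64.33


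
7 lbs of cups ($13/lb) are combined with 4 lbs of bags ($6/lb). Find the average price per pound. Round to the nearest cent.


Cost of cups:
7 x $13 = $91
Cost of bags:
4 x $6 = $24
Total cost: $91 + $24 = $115
Total weight: 11 lbs
Average: $115 / 11 = $10.4545... ≈ $10.45/lb

$10.45/lb


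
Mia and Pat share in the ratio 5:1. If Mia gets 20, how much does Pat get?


Find the multiplier:
20 / 5 = 4
Apply to Pat's share:
1 x 4 = 4

4


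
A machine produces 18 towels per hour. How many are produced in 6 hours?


Production rate: 18 towels per hour
Time: 6 hours
Total: 18 x 6 = 108 towels

108 towels


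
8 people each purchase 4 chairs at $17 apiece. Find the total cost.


Cost per person:
4 x $17 = $68
Group total:
8 x $68 = $544

$544


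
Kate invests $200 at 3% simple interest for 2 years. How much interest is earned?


Use the formula I = P x R x T / 100
P x R x T = 200 x 3 x 2 = 1200
I = 1200 / 100 = $12

$12


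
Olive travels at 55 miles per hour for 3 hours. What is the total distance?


Use the formula: distance = speed x time
Speed = 55 mph, Time = 3 hours
55 x 3 = 165 miles

165 miles


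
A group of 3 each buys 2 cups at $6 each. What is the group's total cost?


Cost per person:
2 x $6 = $12
Group total:
3 x $12 = $36

$36


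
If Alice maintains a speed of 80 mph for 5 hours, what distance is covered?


Use the formula: distance = speed x time
Speed = 80 mph, Time = 5 hours
80 x 5 = 400 miles

400 miles


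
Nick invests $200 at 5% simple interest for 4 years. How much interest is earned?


Use the formula I = P x R x T / 100
P x R x T = 200 x 5 x 4 = 4000
I = 4000 / 100 = $40

$40


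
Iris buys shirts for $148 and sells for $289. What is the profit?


Selling price = $289
Cost price = $148
Profit = selling price - cost price:
Profit = $289 - $148 = $141

$141


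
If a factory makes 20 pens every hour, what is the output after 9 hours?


Production rate: 20 pens per hour
Time: 9 hours
Total: 20 x 9 = 180 pens

180 pens


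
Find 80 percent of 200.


Convert percentage to decimal:
80% = 0.8
Multiply:
200 x 0.8 = 160

160


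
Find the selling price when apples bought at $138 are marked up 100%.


Calculate the markup amount:
100% of $138 = $138
Add to cost:
$138 + $138 = $276

$276


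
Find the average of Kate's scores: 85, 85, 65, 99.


Add the scores:
85 + 85 + 65 + 99 = 334
Divide by the number of tests:
334 / 4 = 83.5

83.5


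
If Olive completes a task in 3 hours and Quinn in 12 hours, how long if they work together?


Olive's rate: 1/3 of the job per hour
Quinn's rate: 1/12 of the job per hour
Combined rate: 1/3 + 1/12 = 5/12 per hour
Time = 1 / (5/12) = 12/5 = 2.4 hours

2.4 hours


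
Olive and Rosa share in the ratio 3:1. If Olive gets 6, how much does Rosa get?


Find the multiplier:
6 / 3 = 2
Apply to Rosa's share:
1 x 2 = 2

2


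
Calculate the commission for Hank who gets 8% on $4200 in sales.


Convert rate to decimal:
8% = 0.08
Multiply by sales:
$4200 x 0.08 = $336

$336


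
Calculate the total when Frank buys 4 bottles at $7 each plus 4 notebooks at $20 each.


Cost of bottles:
4 x $7 = $28
Cost of notebooks:
4 x $20 = $80
Add both:
$28 + $80 = $108

$108


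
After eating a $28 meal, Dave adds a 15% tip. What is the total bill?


Calculate the tip:
15% of $28 = $4.20
Add tip to meal cost:
$28 + $4.20 = $32.20

$32.20


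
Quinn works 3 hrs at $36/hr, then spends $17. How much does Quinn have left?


Calculate earnings:
3 x $36 = $108
Subtract spending:
$108 - $17 = $91

$91


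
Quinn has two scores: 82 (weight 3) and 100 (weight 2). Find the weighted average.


Weighted sum:
3 x 82 + 2 x 100 = 446
Total weight:
3 + 2 = 5
Weighted average:
446 / 5 = 89.2

89.2


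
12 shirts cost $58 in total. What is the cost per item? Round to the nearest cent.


Total cost: $58
Number of items: 12
Unit price: $58 / 12 = $4.8333... ≈ $4.83

$4.83


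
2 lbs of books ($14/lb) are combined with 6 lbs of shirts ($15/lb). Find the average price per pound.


Cost of books:
2 x $14 = $28
Cost of shirts:
6 x $15 = $90
Total cost: $28 + $90 = $118
Total weight: 8 lbs
Average: $118 / 8 = $14.75/lb

$14.75/lb


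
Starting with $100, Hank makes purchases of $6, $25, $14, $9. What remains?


Add up expenses:
$6 + $25 + $14 + $9 = $54
Subtract from budget:
$100 - $54 = $46

$46


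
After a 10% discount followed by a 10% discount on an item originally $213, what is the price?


First discount:
10% of $213 = $21.30
Price after first discount:
$213 - $21.30 = $191.70
Second discount:
10% of $191.70 = $19.17
Final price:
$191.70 - $19.17 = $172.53

$172.53


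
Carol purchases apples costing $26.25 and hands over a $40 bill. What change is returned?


Start with the amount paid:
$40
Subtract the price:
$40 - $26.25 = $13.75

$13.75


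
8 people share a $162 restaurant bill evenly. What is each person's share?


Total bill: $162
Number of people: 8
Each pays: $162 / 8 = $20.25

$20.25


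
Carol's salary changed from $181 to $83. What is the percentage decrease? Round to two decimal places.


Find the absolute change:
|83 - 181| = 98
Divide by original and multiply by 100:
98 / 181 x 100 = 54.1436...% ≈ 54.14%

54.14%


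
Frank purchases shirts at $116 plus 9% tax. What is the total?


Calculate the tax:
9% of $116 = $10.44
Add tax to price:
$116 + $10.44 = $126.44

$126.44


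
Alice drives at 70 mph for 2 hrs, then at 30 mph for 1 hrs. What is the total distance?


Leg 1 distance:
70 x 2 = 140 miles
Leg 2 distance:
30 x 1 = 30 miles
Total distance:
140 + 30 = 170 miles

170 miles


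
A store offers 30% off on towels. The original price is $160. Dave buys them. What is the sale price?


Calculate the discount amount:
30% of $160 = $48
Subtract from original:
$160 - $48 = $112

$112


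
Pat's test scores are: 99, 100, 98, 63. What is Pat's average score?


Add the scores:
99 + 100 + 98 + 63 = 360
Divide by the number of tests:
360 / 4 = 90

90


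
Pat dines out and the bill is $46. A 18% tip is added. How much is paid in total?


Calculate the tip:
18% of $46 = $8.28
Add tip to meal cost:
$46 + $8.28 = $54.28

$54.28


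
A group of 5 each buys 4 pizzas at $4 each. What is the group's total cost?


Cost per person:
4 x $4 = $16
Group total:
5 x $16 = $80

$80


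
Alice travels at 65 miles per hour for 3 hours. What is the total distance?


Use the formula: distance = speed x time
Speed = 65 mph, Time = 3 hours
65 x 3 = 195 miles

195 miles


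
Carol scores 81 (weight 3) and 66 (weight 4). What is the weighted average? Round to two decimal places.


Weighted sum:
3 x 81 + 4 x 66 = 507
Total weight:
3 + 4 = 7
Weighted average:
507 / 7 = 72.4285... ≈ 72.43

72.43


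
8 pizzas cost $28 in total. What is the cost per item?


Total cost: $28
Number of items: 8
Unit price: $28 / 8 = $3.50

$3.50


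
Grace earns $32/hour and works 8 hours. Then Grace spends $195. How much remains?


Calculate earnings:
8 x $32 = $256
Subtract spending:
$256 - $195 = $61

$61


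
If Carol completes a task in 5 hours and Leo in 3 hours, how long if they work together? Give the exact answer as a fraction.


Carol's rate: 1/5 of the job per hour
Leo's rate: 1/3 of the job per hour
Combined rate: 1/5 + 1/3 = 8/15 per hour
Time = 1 / (8/15) = 15/8 hours (≈ 1.88 hours)

15/8 hours


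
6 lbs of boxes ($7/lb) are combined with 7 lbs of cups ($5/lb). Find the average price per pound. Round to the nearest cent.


Cost of boxes:
6 x $7 = $42
Cost of cups:
7 x $5 = $35
Total cost: $42 + $35 = $77
Total weight: 13 lbs
Average: $77 / 13 = $5.9230... ≈ $5.92/lb

$5.92/lb


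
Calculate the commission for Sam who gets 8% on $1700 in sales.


Convert rate to decimal:
8% = 0.08
Multiply by sales:
$1700 x 0.08 = $136

$136


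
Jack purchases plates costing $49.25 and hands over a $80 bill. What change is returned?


Start with the amount paid:
$80
Subtract the price:
$80 - $49.25 = $30.75

$30.75


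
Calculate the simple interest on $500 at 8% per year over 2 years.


Use the formula I = P x R x T / 100
P x R x T = 500 x 8 x 2 = 8000
I = 8000 / 100 = $80

$80


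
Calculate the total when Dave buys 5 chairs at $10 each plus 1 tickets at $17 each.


Cost of chairs:
5 x $10 = $50
Cost of tickets:
1 x $17 = $17
Add both:
$50 + $17 = $67

$67


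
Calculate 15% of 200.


Convert percentage to decimal:
15% = 0.15
Multiply:
200 x 0.15 = 30

30


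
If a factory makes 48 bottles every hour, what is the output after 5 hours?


Production rate: 48 bottles per hour
Time: 5 hours
Total: 48 x 5 = 240 bottles

240 bottles


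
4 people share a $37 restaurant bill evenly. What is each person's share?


Total bill: $37
Number of people: 4
Each pays: $37 / 4 = $9.25

$9.25


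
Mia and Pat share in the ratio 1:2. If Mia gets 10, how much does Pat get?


Find the multiplier:
10 / 1 = 10
Apply to Pat's share:
2 x 10 = 20

20


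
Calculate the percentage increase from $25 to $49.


Find the absolute change:
|49 - 25| = 24
Divide by original and multiply by 100:
24 / 25 x 100 = 96%

96%


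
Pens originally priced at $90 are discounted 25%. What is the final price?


Calculate the discount amount:
25% of $90 = $22.50
Subtract from original:
$90 - $22.50 = $67.50

$67.50


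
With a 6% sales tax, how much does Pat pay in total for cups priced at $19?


Calculate the tax:
6% of $19 = $1.14
Add tax to price:
$19 + $1.14 = $20.14

$20.14


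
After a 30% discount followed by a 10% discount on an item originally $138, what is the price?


First discount:
30% of $138 = $41.40
Price after first discount:
$138 - $41.40 = $96.60
Second discount:
10% of $96.60 = $9.66
Final price:
$96.60 - $9.66 = $86.94

$86.94


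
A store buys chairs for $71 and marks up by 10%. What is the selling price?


Calculate the markup amount:
10% of $71 = $7.10
Add to cost:
$71 + $7.10 = $78.10

$78.10


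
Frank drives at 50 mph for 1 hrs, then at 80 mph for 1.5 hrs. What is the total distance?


Leg 1 distance:
50 x 1 = 50 miles
Leg 2 distance:
80 x 1.5 = 120 miles
Total distance:
50 + 120 = 170 miles

170 miles


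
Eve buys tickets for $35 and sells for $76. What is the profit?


Selling price = $76
Cost price = $35
Profit = selling price - cost price:
Profit = $76 - $35 = $41

$41


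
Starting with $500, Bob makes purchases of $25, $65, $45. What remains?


Add up expenses:
$25 + $65 + $45 = $135
Subtract from budget:
$500 - $135 = $365

$365


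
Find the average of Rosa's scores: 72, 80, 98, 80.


Add the scores:
72 + 80 + 98 + 80 = 330
Divide by the number of tests:
330 / 4 = 82.5

82.5


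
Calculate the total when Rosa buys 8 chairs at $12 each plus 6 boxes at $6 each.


Cost of chairs:
8 x $12 = $96
Cost of boxes:
6 x $6 = $36
Add both:
$96 + $36 = $132

$132


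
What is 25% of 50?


Convert percentage to decimal:
25% = 0.25
Multiply:
50 x 0.25 = 12.5

12.5


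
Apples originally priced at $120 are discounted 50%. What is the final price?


Calculate the discount amount:
50% of $120 = $60
Subtract from original:
$120 - $60 = $60

$60


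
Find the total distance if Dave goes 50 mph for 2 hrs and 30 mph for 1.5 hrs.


Leg 1 distance:
50 x 2 = 100 miles
Leg 2 distance:
30 x 1.5 = 45 miles
Total distance:
100 + 45 = 145 miles

145 miles


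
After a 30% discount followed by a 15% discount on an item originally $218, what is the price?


First discount:
30% of $218 = $65.40
Price after first discount:
$218 - $65.40 = $152.60
Second discount:
15% of $152.60 = $22.89
Final price:
$152.60 - $22.89 = $129.71

$129.71


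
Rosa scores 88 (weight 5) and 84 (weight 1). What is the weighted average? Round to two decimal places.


Weighted sum:
5 x 88 + 1 x 84 = 524
Total weight:
5 + 1 = 6
Weighted average:
524 / 6 = 87.3333... ≈ 87.33

87.33


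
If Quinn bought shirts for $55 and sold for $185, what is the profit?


Selling price = $185
Cost price = $55
Profit = selling price - cost price:
Profit = $185 - $55 = $130

$130


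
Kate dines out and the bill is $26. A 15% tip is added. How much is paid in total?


Calculate the tip:
15% of $26 = $3.90
Add tip to meal cost:
$26 + $3.90 = $29.90

$29.90


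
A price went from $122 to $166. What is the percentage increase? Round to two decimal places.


Find the absolute change:
|166 - 122| = 44
Divide by original and multiply by 100:
44 / 122 x 100 = 36.0655...% ≈ 36.07%

36.07%


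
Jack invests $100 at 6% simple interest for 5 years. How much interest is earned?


Use the formula I = P x R x T / 100
P x R x T = 100 x 6 x 5 = 3000
I = 3000 / 100 = $30

$30


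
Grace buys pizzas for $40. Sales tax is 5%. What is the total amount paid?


Calculate the tax:
5% of $40 = $2
Add tax to price:
$40 + $2 = $42

$42


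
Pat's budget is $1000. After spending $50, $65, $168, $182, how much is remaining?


Add up expenses:
$50 + $65 + $168 + $182 = $465
Subtract from budget:
$1000 - $465 = $535

$535


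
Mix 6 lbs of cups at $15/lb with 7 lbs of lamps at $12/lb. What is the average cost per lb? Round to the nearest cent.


Cost of cups:
6 x $15 = $90
Cost of lamps:
7 x $12 = $84
Total cost: $90 + $84 = $174
Total weight: 13 lbs
Average: $174 / 13 = $13.3846... ≈ $13.38/lb

$13.38/lb


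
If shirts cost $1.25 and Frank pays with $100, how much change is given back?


Start with the amount paid:
$100
Subtract the price:
$100 - $1.25 = $98.75

$98.75


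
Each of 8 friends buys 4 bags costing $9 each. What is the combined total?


Cost per person:
4 x $9 = $36
Group total:
8 x $36 = $288

$288


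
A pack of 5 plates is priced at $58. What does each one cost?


Total cost: $58
Number of items: 5
Unit price: $58 / 5 = $11.60

$11.60


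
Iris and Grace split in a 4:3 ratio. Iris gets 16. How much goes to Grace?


Find the multiplier:
16 / 4 = 4
Apply to Grace's share:
3 x 4 = 12

12


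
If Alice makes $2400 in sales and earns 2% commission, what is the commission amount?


Convert rate to decimal:
2% = 0.02
Multiply by sales:
$2400 x 0.02 = $48

$48


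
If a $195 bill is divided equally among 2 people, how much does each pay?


Total bill: $195
Number of people: 2
Each pays: $195 / 2 = $97.50

$97.50


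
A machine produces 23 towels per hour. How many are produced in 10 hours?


Production rate: 23 towels per hour
Time: 10 hours
Total: 23 x 10 = 230 towels

230 towels


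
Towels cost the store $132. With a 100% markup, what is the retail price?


Calculate the markup amount:
100% of $132 = $132
Add to cost:
$132 + $132 = $264

$264


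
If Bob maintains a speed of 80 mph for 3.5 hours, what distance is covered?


Use the formula: distance = speed x time
Speed = 80 mph, Time = 3.5 hours
80 x 3.5 = 280 miles

280 miles


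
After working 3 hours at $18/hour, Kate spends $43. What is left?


Calculate earnings:
3 x $18 = $54
Subtract spending:
$54 - $43 = $11

$11


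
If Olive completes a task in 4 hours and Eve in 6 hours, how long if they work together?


Olive's rate: 1/4 of the job per hour
Eve's rate: 1/6 of the job per hour
Combined rate: 1/4 + 1/6 = 5/12 per hour
Time = 1 / (5/12) = 12/5 = 2.4 hours

2.4 hours


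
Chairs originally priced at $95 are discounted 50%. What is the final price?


Calculate the discount amount:
50% of $95 = $47.50
Subtract from original:
$95 - $47.50 = $47.50

$47.50


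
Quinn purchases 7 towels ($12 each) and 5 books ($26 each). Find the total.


Cost of towels:
7 x $12 = $84
Cost of books:
5 x $26 = $130
Add both:
$84 + $130 = $214

$214


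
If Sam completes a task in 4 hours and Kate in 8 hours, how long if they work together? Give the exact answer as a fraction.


Sam's rate: 1/4 of the job per hour
Kate's rate: 1/8 of the job per hour
Combined rate: 1/4 + 1/8 = 3/8 per hour
Time = 1 / (3/8) = 8/3 hours (≈ 2.67 hours)

8/3 hours


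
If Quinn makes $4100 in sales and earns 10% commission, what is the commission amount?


Convert rate to decimal:
10% = 0.1
Multiply by sales:
$4100 x 0.1 = $410

$410


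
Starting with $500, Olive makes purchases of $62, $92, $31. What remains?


Add up expenses:
$62 + $92 + $31 = $185
Subtract from budget:
$500 - $185 = $315

$315


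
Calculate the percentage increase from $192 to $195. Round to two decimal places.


Find the absolute change:
|195 - 192| = 3
Divide by original and multiply by 100:
3 / 192 x 100 = 1.5625% ≈ 1.56%

1.56%


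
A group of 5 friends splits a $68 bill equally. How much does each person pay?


Total bill: $68
Number of people: 5
Each pays: $68 / 5 = $13.60

$13.60


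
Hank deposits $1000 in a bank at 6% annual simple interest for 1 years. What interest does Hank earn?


Use the formula I = P x R x T / 100
P x R x T = 1000 x 6 x 1 = 6000
I = 6000 / 100 = $60

$60


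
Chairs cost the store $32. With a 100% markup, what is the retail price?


Calculate the markup amount:
100% of $32 = $32
Add to cost:
$32 + $32 = $64

$64


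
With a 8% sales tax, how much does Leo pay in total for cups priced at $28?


Calculate the tax:
8% of $28 = $2.24
Add tax to price:
$28 + $2.24 = $30.24

$30.24


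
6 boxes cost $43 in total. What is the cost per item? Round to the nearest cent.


Total cost: $43
Number of items: 6
Unit price: $43 / 6 = $7.1666... ≈ $7.17

$7.17


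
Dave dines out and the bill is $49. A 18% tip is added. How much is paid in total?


Calculate the tip:
18% of $49 = $8.82
Add tip to meal cost:
$49 + $8.82 = $57.82

$57.82


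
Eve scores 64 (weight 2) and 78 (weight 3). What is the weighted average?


Weighted sum:
2 x 64 + 3 x 78 = 362
Total weight:
2 + 3 = 5
Weighted average:
362 / 5 = 72.4

72.4


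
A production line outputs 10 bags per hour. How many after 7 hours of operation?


Production rate: 10 bags per hour
Time: 7 hours
Total: 10 x 7 = 70 bags

70 bags


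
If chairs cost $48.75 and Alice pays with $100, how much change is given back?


Start with the amount paid:
$100
Subtract the price:
$100 - $48.75 = $51.25

$51.25


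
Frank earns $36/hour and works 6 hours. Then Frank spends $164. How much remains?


Calculate earnings:
6 x $36 = $216
Subtract spending:
$216 - $164 = $52

$52


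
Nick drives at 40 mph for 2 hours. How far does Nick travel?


Use the formula: distance = speed x time
Speed = 40 mph, Time = 2 hours
40 x 2 = 80 miles

80 miles


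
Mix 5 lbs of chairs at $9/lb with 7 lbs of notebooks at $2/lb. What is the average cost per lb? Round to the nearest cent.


Cost of chairs:
5 x $9 = $45
Cost of notebooks:
7 x $2 = $14
Total cost: $45 + $14 = $59
Total weight: 12 lbs
Average: $59 / 12 = $4.9166... ≈ $4.92/lb

$4.92/lb


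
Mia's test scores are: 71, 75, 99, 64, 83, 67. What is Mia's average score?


Add the scores:
71 + 75 + 99 + 64 + 83 + 67 = 459
Divide by the number of tests:
459 / 6 = 76.5

76.5


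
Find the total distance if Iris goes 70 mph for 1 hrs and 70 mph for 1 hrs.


Leg 1 distance:
70 x 1 = 70 miles
Leg 2 distance:
70 x 1 = 70 miles
Total distance:
70 + 70 = 140 miles

140 miles


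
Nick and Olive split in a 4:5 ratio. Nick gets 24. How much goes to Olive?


Find the multiplier:
24 / 4 = 6
Apply to Olive's share:
5 x 6 = 30

30


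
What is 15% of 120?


Convert percentage to decimal:
15% = 0.15
Multiply:
120 x 0.15 = 18

18


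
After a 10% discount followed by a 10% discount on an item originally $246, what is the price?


First discount:
10% of $246 = $24.60
Price after first discount:
$246 - $24.60 = $221.40
Second discount:
10% of $221.40 = $22.14
Final price:
$221.40 - $22.14 = $199.26

$199.26


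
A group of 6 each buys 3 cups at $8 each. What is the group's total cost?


Cost per person:
3 x $8 = $24
Group total:
6 x $24 = $144

$144


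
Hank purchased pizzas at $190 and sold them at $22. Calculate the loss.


Selling price = $22
Cost price = $190
Loss = cost price - selling price:
Loss = $190 - $22 = $168

$168


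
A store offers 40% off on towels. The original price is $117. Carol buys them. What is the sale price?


Calculate the discount amount:
40% of $117 = $46.80
Subtract from original:
$117 - $46.80 = $70.20

$70.20


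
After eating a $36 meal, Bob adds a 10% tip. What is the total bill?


Calculate the tip:
10% of $36 = $3.60
Add tip to meal cost:
$36 + $3.60 = $39.60

$39.60


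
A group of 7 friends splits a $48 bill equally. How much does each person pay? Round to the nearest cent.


Total bill: $48
Number of people: 7
Each pays: $48 / 7 = $6.8571... ≈ $6.86

$6.86


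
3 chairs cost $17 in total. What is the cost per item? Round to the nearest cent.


Total cost: $17
Number of items: 3
Unit price: $17 / 3 = $5.6666... ≈ $5.67

$5.67


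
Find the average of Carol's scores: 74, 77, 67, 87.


Add the scores:
74 + 77 + 67 + 87 = 305
Divide by the number of tests:
305 / 4 = 76.25

76.25


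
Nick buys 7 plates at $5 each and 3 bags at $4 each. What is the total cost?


Cost of plates:
7 x $5 = $35
Cost of bags:
3 x $4 = $12
Add both:
$35 + $12 = $47

$47


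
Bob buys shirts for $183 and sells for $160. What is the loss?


Selling price = $160
Cost price = $183
Loss = cost price - selling price:
Loss = $183 - $160 = $23

$23


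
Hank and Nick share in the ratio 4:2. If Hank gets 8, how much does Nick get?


Find the multiplier:
8 / 4 = 2
Apply to Nick's share:
2 x 2 = 4

4


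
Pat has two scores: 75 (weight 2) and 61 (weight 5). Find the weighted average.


Weighted sum:
2 x 75 + 5 x 61 = 455
Total weight:
2 + 5 = 7
Weighted average:
455 / 7 = 65

65


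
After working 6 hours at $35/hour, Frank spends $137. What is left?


Calculate earnings:
6 x $35 = $210
Subtract spending:
$210 - $137 = $73

$73


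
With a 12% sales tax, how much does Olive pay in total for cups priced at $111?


Calculate the tax:
12% of $111 = $13.32
Add tax to price:
$111 + $13.32 = $124.32

$124.32


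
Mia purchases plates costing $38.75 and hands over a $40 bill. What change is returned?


Start with the amount paid:
$40
Subtract the price:
$40 - $38.75 = $1.25

$1.25


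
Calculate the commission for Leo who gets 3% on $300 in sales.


Convert rate to decimal:
3% = 0.03
Multiply by sales:
$300 x 0.03 = $9

$9


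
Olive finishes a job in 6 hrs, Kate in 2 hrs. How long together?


Olive's rate: 1/6 of the job per hour
Kate's rate: 1/2 of the job per hour
Combined rate: 1/6 + 1/2 = 2/3 per hour
Time = 1 / (2/3) = 3/2 = 1.5 hours

1.5 hours


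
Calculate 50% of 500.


Convert percentage to decimal:
50% = 0.5
Multiply:
500 x 0.5 = 250

250


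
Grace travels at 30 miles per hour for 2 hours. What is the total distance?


Use the formula: distance = speed x time
Speed = 30 mph, Time = 2 hours
30 x 2 = 60 miles

60 miles


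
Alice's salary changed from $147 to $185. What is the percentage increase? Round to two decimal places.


Find the absolute change:
|185 - 147| = 38
Divide by original and multiply by 100:
38 / 147 x 100 = 25.8503...% ≈ 25.85%

25.85%


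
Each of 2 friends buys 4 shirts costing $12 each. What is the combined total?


Cost per person:
4 x $12 = $48
Group total:
2 x $48 = $96

$96


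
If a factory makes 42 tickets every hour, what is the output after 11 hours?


Production rate: 42 tickets per hour
Time: 11 hours
Total: 42 x 11 = 462 tickets

462 tickets


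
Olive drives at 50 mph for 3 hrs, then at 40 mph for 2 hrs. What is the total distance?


Leg 1 distance:
50 x 3 = 150 miles
Leg 2 distance:
40 x 2 = 80 miles
Total distance:
150 + 80 = 230 miles

230 miles


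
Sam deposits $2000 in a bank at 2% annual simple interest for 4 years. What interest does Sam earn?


Use the formula I = P x R x T / 100
P x R x T = 2000 x 2 x 4 = 16000
I = 16000 / 100 = $160

$160


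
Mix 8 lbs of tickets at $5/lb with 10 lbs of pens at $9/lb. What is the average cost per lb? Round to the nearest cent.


Cost of tickets:
8 x $5 = $40
Cost of pens:
10 x $9 = $90
Total cost: $40 + $90 = $130
Total weight: 18 lbs
Average: $130 / 18 = $7.2222... ≈ $7.22/lb

$7.22/lb


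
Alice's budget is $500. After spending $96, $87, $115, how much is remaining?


Add up expenses:
$96 + $87 + $115 = $298
Subtract from budget:
$500 - $298 = $202

$202


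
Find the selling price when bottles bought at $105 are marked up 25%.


Calculate the markup amount:
25% of $105 = $26.25
Add to cost:
$105 + $26.25 = $131.25

$131.25


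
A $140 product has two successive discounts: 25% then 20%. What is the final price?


First discount:
25% of $140 = $35
Price after first discount:
$140 - $35 = $105
Second discount:
20% of $105 = $21
Final price:
$105 - $21 = $84

$84


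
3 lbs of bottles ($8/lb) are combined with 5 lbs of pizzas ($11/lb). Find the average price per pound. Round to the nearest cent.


Cost of bottles:
3 x $8 = $24
Cost of pizzas:
5 x $11 = $55
Total cost: $24 + $55 = $79
Total weight: 8 lbs
Average: $79 / 8 = $9.875 ≈ $9.88/lb

$9.88/lb


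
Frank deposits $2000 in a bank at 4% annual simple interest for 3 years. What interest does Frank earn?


Use the formula I = P x R x T / 100
P x R x T = 2000 x 4 x 3 = 24000
I = 24000 / 100 = $240

$240


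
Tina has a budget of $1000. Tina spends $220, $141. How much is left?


Add up expenses:
$220 + $141 = $361
Subtract from budget:
$1000 - $361 = $639

$639


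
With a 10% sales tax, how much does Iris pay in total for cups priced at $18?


Calculate the tax:
10% of $18 = $1.80
Add tax to price:
$18 + $1.80 = $19.80

$19.80


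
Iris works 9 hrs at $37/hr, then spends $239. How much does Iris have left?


Calculate earnings:
9 x $37 = $333
Subtract spending:
$333 - $239 = $94

$94


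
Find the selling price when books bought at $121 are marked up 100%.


Calculate the markup amount:
100% of $121 = $121
Add to cost:
$121 + $121 = $242

$242


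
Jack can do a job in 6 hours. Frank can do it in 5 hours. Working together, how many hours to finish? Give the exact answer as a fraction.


Jack's rate: 1/6 of the job per hour
Frank's rate: 1/5 of the job per hour
Combined rate: 1/6 + 1/5 = 11/30 per hour
Time = 1 / (11/30) = 30/11 hours (≈ 2.73 hours)

30/11 hours


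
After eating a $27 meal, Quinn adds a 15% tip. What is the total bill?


Calculate the tip:
15% of $27 = $4.05
Add tip to meal cost:
$27 + $4.05 = $31.05

$31.05


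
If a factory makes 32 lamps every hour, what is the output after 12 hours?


Production rate: 32 lamps per hour
Time: 12 hours
Total: 32 x 12 = 384 lamps

384 lamps


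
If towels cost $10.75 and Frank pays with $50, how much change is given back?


Start with the amount paid:
$50
Subtract the price:
$50 - $10.75 = $39.25

$39.25


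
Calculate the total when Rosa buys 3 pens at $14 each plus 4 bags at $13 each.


Cost of pens:
3 x $14 = $42
Cost of bags:
4 x $13 = $52
Add both:
$42 + $52 = $94

$94


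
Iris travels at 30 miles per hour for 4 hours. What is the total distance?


Use the formula: distance = speed x time
Speed = 30 mph, Time = 4 hours
30 x 4 = 120 miles

120 miles


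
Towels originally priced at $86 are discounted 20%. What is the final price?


Calculate the discount amount:
20% of $86 = $17.20
Subtract from original:
$86 - $17.20 = $68.80

$68.80


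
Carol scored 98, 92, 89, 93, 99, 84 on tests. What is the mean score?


Add the scores:
98 + 92 + 89 + 93 + 99 + 84 = 555
Divide by the number of tests:
555 / 6 = 92.5

92.5


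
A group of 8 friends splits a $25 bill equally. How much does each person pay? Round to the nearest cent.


Total bill: $25
Number of people: 8
Each pays: $25 / 8 = $3.125 ≈ $3.13

$3.13


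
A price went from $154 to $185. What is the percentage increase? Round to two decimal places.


Find the absolute change:
|185 - 154| = 31
Divide by original and multiply by 100:
31 / 154 x 100 = 20.1298...% ≈ 20.13%

20.13%


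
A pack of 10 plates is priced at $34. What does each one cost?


Total cost: $34
Number of items: 10
Unit price: $34 / 10 = $3.40

$3.40


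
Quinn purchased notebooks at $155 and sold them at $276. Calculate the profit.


Selling price = $276
Cost price = $155
Profit = selling price - cost price:
Profit = $276 - $155 = $121

$121


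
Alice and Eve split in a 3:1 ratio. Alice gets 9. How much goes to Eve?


Find the multiplier:
9 / 3 = 3
Apply to Eve's share:
1 x 3 = 3

3


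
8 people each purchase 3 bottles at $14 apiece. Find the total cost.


Cost per person:
3 x $14 = $42
Group total:
8 x $42 = $336

$336


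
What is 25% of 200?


Convert percentage to decimal:
25% = 0.25
Multiply:
200 x 0.25 = 50

50


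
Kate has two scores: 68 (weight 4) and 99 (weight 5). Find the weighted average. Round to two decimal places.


Weighted sum:
4 x 68 + 5 x 99 = 767
Total weight:
4 + 5 = 9
Weighted average:
767 / 9 = 85.2222... ≈ 85.22

85.22


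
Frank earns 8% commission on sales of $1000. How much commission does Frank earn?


Convert rate to decimal:
8% = 0.08
Multiply by sales:
$1000 x 0.08 = $80

$80


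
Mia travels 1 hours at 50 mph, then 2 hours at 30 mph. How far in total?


Leg 1 distance:
50 x 1 = 50 miles
Leg 2 distance:
30 x 2 = 60 miles
Total distance:
50 + 60 = 110 miles

110 miles


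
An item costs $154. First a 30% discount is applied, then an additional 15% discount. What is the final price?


First discount:
30% of $154 = $46.20
Price after first discount:
$154 - $46.20 = $107.80
Second discount:
15% of $107.80 = $16.17
Final price:
$107.80 - $16.17 = $91.63

$91.63
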